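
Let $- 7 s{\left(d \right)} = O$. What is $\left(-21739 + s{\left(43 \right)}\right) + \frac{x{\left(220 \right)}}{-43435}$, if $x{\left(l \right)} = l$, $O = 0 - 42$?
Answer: $- \frac{188794615}{8687} \approx -21733.0$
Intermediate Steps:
$O = -42$ ($O = 0 - 42 = -42$)
$s{\left(d \right)} = 6$ ($s{\left(d \right)} = \left(- \frac{1}{7}\right) \left(-42\right) = 6$)
$\left(-21739 + s{\left(43 \right)}\right) + \frac{x{\left(220 \right)}}{-43435} = \left(-21739 + 6\right) + \frac{220}{-43435} = -21733 + 220 \left(- \frac{1}{43435}\right) = -21733 - \frac{44}{8687} = - \frac{188794615}{8687}$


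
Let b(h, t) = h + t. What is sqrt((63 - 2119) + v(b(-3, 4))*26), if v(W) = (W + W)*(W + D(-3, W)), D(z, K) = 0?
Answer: 2*I*sqrt(501) ≈ 44.766*I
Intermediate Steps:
v(W) = 2*W**2 (v(W) = (W + W)*(W + 0) = (2*W)*W = 2*W**2)
sqrt((63 - 2119) + v(b(-3, 4))*26) = sqrt((63 - 2119) + (2*(-3 + 4)**2)*26) = sqrt(-2056 + (2*1**2)*26) = sqrt(-2056 + (2*1)*26) = sqrt(-2056 + 2*26) = sqrt(-2056 + 52) = sqrt(-2004) = 2*I*sqrt(501)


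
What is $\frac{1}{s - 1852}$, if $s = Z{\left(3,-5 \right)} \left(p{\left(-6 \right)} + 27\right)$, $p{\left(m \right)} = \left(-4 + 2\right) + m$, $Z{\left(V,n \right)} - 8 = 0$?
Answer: $- \frac{1}{1700} \approx -0.00058824$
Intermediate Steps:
$Z{\left(V,n \right)} = 8$ ($Z{\left(V,n \right)} = 8 + 0 = 8$)
$p{\left(m \right)} = -2 + m$
$s = 152$ ($s = 8 \left(\left(-2 - 6\right) + 27\right) = 8 \left(-8 + 27\right) = 8 \cdot 19 = 152$)
$\frac{1}{s - 1852} = \frac{1}{152 - 1852} = \frac{1}{-1700} = - \frac{1}{1700}$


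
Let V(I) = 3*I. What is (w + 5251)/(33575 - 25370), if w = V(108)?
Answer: 1115/1641 ≈ 0.67946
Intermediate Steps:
w = 324 (w = 3*108 = 324)
(w + 5251)/(33575 - 25370) = (324 + 5251)/(33575 - 25370) = 5575/8205 = 5575*(1/8205) = 1115/1641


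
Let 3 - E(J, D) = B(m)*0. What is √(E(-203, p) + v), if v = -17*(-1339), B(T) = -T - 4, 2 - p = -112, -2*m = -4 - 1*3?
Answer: √22766 ≈ 150.88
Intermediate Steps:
m = 7/2 (m = -(-4 - 1*3)/2 = -(-4 - 3)/2 = -½*(-7) = 7/2 ≈ 3.5000)
p = 114 (p = 2 - 1*(-112) = 2 + 112 = 114)
B(T) = -4 - T
E(J, D) = 3 (E(J, D) = 3 - (-4 - 1*7/2)*0 = 3 - (-4 - 7/2)*0 = 3 - (-15)*0/2 = 3 - 1*0 = 3 + 0 = 3)
v = 22763
√(E(-203, p) + v) = √(3 + 22763) = √22766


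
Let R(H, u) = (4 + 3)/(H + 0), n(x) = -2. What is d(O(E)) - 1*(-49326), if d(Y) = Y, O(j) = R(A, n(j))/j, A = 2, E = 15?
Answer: 1479787/30 ≈ 49326.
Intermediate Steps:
R(H, u) = 7/H
O(j) = 7/(2*j) (O(j) = (7/2)/j = (7*(½))/j = 7/(2*j))
d(O(E)) - 1*(-49326) = (7/2)/15 - 1*(-49326) = (7/2)*(1/15) + 49326 = 7/30 + 49326 = 1479787/30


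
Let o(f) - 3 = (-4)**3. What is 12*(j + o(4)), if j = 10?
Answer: -612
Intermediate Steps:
o(f) = -61 (o(f) = 3 + (-4)**3 = 3 - 64 = -61)
12*(j + o(4)) = 12*(10 - 61) = 12*(-51) = -612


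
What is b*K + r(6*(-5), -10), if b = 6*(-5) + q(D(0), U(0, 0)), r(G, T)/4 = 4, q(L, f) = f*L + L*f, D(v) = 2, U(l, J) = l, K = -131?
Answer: 3946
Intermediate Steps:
q(L, f) = 2*L*f (q(L, f) = L*f + L*f = 2*L*f)
r(G, T) = 16 (r(G, T) = 4*4 = 16)
b = -30 (b = 6*(-5) + 2*2*0 = -30 + 0 = -30)
b*K + r(6*(-5), -10) = -30*(-131) + 16 = 3930 + 16 = 3946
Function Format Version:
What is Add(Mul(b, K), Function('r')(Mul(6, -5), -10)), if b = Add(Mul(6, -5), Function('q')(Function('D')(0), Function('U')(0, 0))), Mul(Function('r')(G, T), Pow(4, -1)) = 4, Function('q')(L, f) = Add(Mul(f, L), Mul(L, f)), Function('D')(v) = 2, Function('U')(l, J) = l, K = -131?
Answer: 3946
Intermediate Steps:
Function('q')(L, f) = Mul(2, L, f) (Function('q')(L, f) = Add(Mul(L, f), Mul(L, f)) = Mul(2, L, f))
Function('r')(G, T) = 16 (Function('r')(G, T) = Mul(4, 4) = 16)
b = -30 (b = Add(Mul(6, -5), Mul(2, 2, 0)) = Add(-30, 0) = -30)
Add(Mul(b, K), Function('r')(Mul(6, -5), -10)) = Add(Mul(-30, -131), 16) = Add(3930, 16) = 3946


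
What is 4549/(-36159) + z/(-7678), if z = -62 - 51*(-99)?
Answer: -215252155/277628802 ≈ -0.77532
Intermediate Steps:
z = 4987 (z = -62 + 5049 = 4987)
4549/(-36159) + z/(-7678) = 4549/(-36159) + 4987/(-7678) = 4549*(-1/36159) + 4987*(-1/7678) = -4549/36159 - 4987/7678 = -215252155/277628802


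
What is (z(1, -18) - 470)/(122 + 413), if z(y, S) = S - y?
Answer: -489/535 ≈ -0.91402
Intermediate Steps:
(z(1, -18) - 470)/(122 + 413) = ((-18 - 1*1) - 470)/(122 + 413) = ((-18 - 1) - 470)/535 = (-19 - 470)*(1/535) = -489*1/535 = -489/535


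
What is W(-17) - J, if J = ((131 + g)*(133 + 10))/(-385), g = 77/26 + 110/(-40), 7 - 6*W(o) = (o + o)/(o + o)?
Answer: 6963/140 ≈ 49.736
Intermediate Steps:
W(o) = 1 (W(o) = 7/6 - (o + o)/(6*(o + o)) = 7/6 - 2*o/(6*(2*o)) = 7/6 - 2*o*1/(2*o)/6 = 7/6 - ⅙*1 = 7/6 - ⅙ = 1)
g = 11/52 (g = 77*(1/26) + 110*(-1/40) = 77/26 - 11/4 = 11/52 ≈ 0.21154)
J = -6823/140 (J = ((131 + 11/52)*(133 + 10))/(-385) = ((6823/52)*143)*(-1/385) = (75053/4)*(-1/385) = -6823/140 ≈ -48.736)
W(-17) - J = 1 - 1*(-6823/140) = 1 + 6823/140 = 6963/140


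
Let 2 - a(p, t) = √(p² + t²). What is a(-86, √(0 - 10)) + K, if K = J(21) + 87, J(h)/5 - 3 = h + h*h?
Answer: 2414 - √7386 ≈ 2328.1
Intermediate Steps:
J(h) = 15 + 5*h + 5*h² (J(h) = 15 + 5*(h + h*h) = 15 + 5*(h + h²) = 15 + (5*h + 5*h²) = 15 + 5*h + 5*h²)
a(p, t) = 2 - √(p² + t²)
K = 2412 (K = (15 + 5*21 + 5*21²) + 87 = (15 + 105 + 5*441) + 87 = (15 + 105 + 2205) + 87 = 2325 + 87 = 2412)
a(-86, √(0 - 10)) + K = (2 - √((-86)² + (√(0 - 10))²)) + 2412 = (2 - √(7396 + (√(-10))²)) + 2412 = (2 - √(7396 + (I*√10)²)) + 2412 = (2 - √(7396 - 10)) + 2412 = (2 - √7386) + 2412 = 2414 - √7386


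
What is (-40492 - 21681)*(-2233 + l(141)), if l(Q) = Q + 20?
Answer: 128822456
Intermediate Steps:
l(Q) = 20 + Q
(-40492 - 21681)*(-2233 + l(141)) = (-40492 - 21681)*(-2233 + (20 + 141)) = -62173*(-2233 + 161) = -62173*(-2072) = 128822456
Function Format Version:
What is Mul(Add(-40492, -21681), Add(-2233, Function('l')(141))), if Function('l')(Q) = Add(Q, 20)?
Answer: 128822456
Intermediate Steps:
Function('l')(Q) = Add(20, Q)
Mul(Add(-40492, -21681), Add(-2233, Function('l')(141))) = Mul(Add(-40492, -21681), Add(-2233, Add(20, 141))) = Mul(-62173, Add(-2233, 161)) = Mul(-62173, -2072) = 128822456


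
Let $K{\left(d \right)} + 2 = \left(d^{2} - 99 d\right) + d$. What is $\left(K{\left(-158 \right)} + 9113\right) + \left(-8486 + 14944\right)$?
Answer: $56017$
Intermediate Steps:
$K{\left(d \right)} = -2 + d^{2} - 98 d$ ($K{\left(d \right)} = -2 + \left(\left(d^{2} - 99 d\right) + d\right) = -2 + \left(d^{2} - 98 d\right) = -2 + d^{2} - 98 d$)
$\left(K{\left(-158 \right)} + 9113\right) + \left(-8486 + 14944\right) = \left(\left(-2 + \left(-158\right)^{2} - -15484\right) + 9113\right) + \left(-8486 + 14944\right) = \left(\left(-2 + 24964 + 15484\right) + 9113\right) + 6458 = \left(40446 + 9113\right) + 6458 = 49559 + 6458 = 56017$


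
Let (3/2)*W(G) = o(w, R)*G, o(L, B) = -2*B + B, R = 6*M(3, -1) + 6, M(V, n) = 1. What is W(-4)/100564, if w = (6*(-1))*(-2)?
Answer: 8/25141 ≈ 0.00031821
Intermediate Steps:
w = 12 (w = -6*(-2) = 12)
R = 12 (R = 6*1 + 6 = 6 + 6 = 12)
o(L, B) = -B
W(G) = -8*G (W(G) = 2*((-1*12)*G)/3 = 2*(-12*G)/3 = -8*G)
W(-4)/100564 = -8*(-4)/100564 = 32*(1/100564) = 8/25141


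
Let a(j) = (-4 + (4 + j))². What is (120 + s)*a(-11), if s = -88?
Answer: 3872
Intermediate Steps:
a(j) = j²
(120 + s)*a(-11) = (120 - 88)*(-11)² = 32*121 = 3872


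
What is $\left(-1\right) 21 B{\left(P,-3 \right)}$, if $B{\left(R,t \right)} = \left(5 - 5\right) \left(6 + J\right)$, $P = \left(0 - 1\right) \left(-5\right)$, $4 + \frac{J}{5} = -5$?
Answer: $0$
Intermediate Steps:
$J = -45$ ($J = -20 + 5 \left(-5\right) = -20 - 25 = -45$)
$P = 5$ ($P = \left(-1\right) \left(-5\right) = 5$)
$B{\left(R,t \right)} = 0$ ($B{\left(R,t \right)} = \left(5 - 5\right) \left(6 - 45\right) = 0 \left(-39\right) = 0$)
$\left(-1\right) 21 B{\left(P,-3 \right)} = \left(-1\right) 21 \cdot 0 = \left(-21\right) 0 = 0$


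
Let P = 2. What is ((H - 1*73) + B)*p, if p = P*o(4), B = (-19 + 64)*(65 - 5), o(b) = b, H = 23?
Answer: 21200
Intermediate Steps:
B = 2700 (B = 45*60 = 2700)
p = 8 (p = 2*4 = 8)
((H - 1*73) + B)*p = ((23 - 1*73) + 2700)*8 = ((23 - 73) + 2700)*8 = (-50 + 2700)*8 = 2650*8 = 21200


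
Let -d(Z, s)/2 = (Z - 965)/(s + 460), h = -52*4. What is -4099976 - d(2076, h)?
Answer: -516595865/126 ≈ -4.1000e+6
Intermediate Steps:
h = -208
d(Z, s) = -2*(-965 + Z)/(460 + s) (d(Z, s) = -2*(Z - 965)/(s + 460) = -2*(-965 + Z)/(460 + s))
-4099976 - d(2076, h) = -4099976 - 2*(965 - 1*2076)/(460 - 208) = -4099976 - 2*(965 - 2076)/252 = -4099976 - 2*(-1111)/252 = -4099976 - 1*(-1111/126) = -4099976 + 1111/126 = -516595865/126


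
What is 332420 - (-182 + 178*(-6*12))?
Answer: 345418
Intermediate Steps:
332420 - (-182 + 178*(-6*12)) = 332420 - (-182 + 178*(-72)) = 332420 - (-182 - 12816) = 332420 - 1*(-12998) = 332420 + 12998 = 345418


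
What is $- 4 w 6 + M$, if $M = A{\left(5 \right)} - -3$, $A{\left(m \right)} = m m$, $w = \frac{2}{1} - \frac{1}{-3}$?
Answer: $-28$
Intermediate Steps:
$w = \frac{7}{3}$ ($w = 2 \cdot 1 - - \frac{1}{3} = 2 + \frac{1}{3} = \frac{7}{3} \approx 2.3333$)
$A{\left(m \right)} = m^{2}$
$M = 28$ ($M = 5^{2} - -3 = 25 + 3 = 28$)
$- 4 w 6 + M = \left(-4\right) \frac{7}{3} \cdot 6 + 28 = \left(- \frac{28}{3}\right) 6 + 28 = -56 + 28 = -28$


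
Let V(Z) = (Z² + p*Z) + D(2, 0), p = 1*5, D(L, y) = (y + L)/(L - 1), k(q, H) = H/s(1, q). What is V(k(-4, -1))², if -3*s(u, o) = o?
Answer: 361/256 ≈ 1.4102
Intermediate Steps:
s(u, o) = -o/3
k(q, H) = -3*H/q (k(q, H) = H/((-q/3)) = H*(-3/q) = -3*H/q)
D(L, y) = (L + y)/(-1 + L)
p = 5
V(Z) = 2 + Z² + 5*Z (V(Z) = (Z² + 5*Z) + (2 + 0)/(-1 + 2) = (Z² + 5*Z) + 2/1 = (Z² + 5*Z) + 1*2 = (Z² + 5*Z) + 2 = 2 + Z² + 5*Z)
V(k(-4, -1))² = (2 + (-3*(-1)/(-4))² + 5*(-3*(-1)/(-4)))² = (2 + (-3*(-1)*(-¼))² + 5*(-3*(-1)*(-¼)))² = (2 + (-¾)² + 5*(-¾))² = (2 + 9/16 - 15/4)² = (-19/16)² = 361/256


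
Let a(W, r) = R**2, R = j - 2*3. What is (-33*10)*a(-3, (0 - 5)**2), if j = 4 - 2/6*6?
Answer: -5280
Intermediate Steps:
j = 2 (j = 4 - 2*1/6*6 = 4 - 1/3*6 = 4 - 2 = 2)
R = -4 (R = 2 - 2*3 = 2 - 6 = -4)
a(W, r) = 16 (a(W, r) = (-4)**2 = 16)
(-33*10)*a(-3, (0 - 5)**2) = -33*10*16 = -330*16 = -5280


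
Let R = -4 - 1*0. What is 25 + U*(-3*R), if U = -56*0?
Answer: 25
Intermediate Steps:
R = -4 (R = -4 + 0 = -4)
U = 0
25 + U*(-3*R) = 25 + 0*(-3*(-4)) = 25 + 0*12 = 25 + 0 = 25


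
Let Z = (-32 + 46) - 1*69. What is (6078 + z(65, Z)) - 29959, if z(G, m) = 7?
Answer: -23874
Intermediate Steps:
Z = -55 (Z = 14 - 69 = -55)
(6078 + z(65, Z)) - 29959 = (6078 + 7) - 29959 = 6085 - 29959 = -23874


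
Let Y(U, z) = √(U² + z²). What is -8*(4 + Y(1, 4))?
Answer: -32 - 8*√17 ≈ -64.985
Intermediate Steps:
-8*(4 + Y(1, 4)) = -8*(4 + √(1² + 4²)) = -8*(4 + √(1 + 16)) = -8*(4 + √17) = -32 - 8*√17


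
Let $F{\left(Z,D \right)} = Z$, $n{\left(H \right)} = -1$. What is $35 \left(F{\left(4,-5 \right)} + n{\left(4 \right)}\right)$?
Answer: $105$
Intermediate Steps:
$35 \left(F{\left(4,-5 \right)} + n{\left(4 \right)}\right) = 35 \left(4 - 1\right) = 35 \cdot 3 = 105$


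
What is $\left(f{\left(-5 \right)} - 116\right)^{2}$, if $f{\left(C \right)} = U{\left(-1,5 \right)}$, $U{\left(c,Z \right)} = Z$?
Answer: $12321$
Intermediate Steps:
$f{\left(C \right)} = 5$
$\left(f{\left(-5 \right)} - 116\right)^{2} = \left(5 - 116\right)^{2} = \left(-111\right)^{2} = 12321$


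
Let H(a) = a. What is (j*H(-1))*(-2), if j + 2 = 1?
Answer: -2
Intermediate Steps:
j = -1 (j = -2 + 1 = -1)
(j*H(-1))*(-2) = -1*(-1)*(-2) = 1*(-2) = -2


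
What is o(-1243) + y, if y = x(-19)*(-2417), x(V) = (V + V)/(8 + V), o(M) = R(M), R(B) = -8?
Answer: -91934/11 ≈ -8357.6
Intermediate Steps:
o(M) = -8
x(V) = 2*V/(8 + V) (x(V) = (2*V)/(8 + V) = 2*V/(8 + V))
y = -91846/11 (y = (2*(-19)/(8 - 19))*(-2417) = (2*(-19)/(-11))*(-2417) = (2*(-19)*(-1/11))*(-2417) = (38/11)*(-2417) = -91846/11 ≈ -8349.6)
o(-1243) + y = -8 - 91846/11 = -91934/11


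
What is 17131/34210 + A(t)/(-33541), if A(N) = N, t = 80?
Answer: 571854071/1147437610 ≈ 0.49837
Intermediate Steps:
17131/34210 + A(t)/(-33541) = 17131/34210 + 80/(-33541) = 17131*(1/34210) + 80*(-1/33541) = 17131/34210 - 80/33541 = 571854071/1147437610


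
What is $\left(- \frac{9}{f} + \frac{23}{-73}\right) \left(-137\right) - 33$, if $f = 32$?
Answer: $\frac{113753}{2336} \approx 48.696$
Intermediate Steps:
$\left(- \frac{9}{f} + \frac{23}{-73}\right) \left(-137\right) - 33 = \left(- \frac{9}{32} + \frac{23}{-73}\right) \left(-137\right) - 33 = \left(\left(-9\right) \frac{1}{32} + 23 \left(- \frac{1}{73}\right)\right) \left(-137\right) - 33 = \left(- \frac{9}{32} - \frac{23}{73}\right) \left(-137\right) - 33 = \left(- \frac{1393}{2336}\right) \left(-137\right) - 33 = \frac{190841}{2336} - 33 = \frac{113753}{2336}$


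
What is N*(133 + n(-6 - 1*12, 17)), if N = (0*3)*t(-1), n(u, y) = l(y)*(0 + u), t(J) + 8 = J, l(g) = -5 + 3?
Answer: 0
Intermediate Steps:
l(g) = -2
t(J) = -8 + J
n(u, y) = -2*u (n(u, y) = -2*(0 + u) = -2*u)
N = 0 (N = (0*3)*(-8 - 1) = 0*(-9) = 0)
N*(133 + n(-6 - 1*12, 17)) = 0*(133 - 2*(-6 - 1*12)) = 0*(133 - 2*(-6 - 12)) = 0*(133 - 2*(-18)) = 0*(133 + 36) = 0*169 = 0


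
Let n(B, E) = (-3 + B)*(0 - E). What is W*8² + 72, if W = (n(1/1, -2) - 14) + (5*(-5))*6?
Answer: -10680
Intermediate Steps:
n(B, E) = -E*(-3 + B) (n(B, E) = (-3 + B)*(-E) = -E*(-3 + B))
W = -168 (W = (-2*(3 - 1/1) - 14) + (5*(-5))*6 = (-2*(3 - 1*1) - 14) - 25*6 = (-2*(3 - 1) - 14) - 150 = (-2*2 - 14) - 150 = (-4 - 14) - 150 = -18 - 150 = -168)
W*8² + 72 = -168*8² + 72 = -168*64 + 72 = -10752 + 72 = -10680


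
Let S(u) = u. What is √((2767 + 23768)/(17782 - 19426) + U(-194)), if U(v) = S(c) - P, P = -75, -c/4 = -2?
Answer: 3*√557727/274 ≈ 8.1768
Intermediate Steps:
c = 8 (c = -4*(-2) = 8)
U(v) = 83 (U(v) = 8 - 1*(-75) = 8 + 75 = 83)
√((2767 + 23768)/(17782 - 19426) + U(-194)) = √((2767 + 23768)/(17782 - 19426) + 83) = √(26535/(-1644) + 83) = √(26535*(-1/1644) + 83) = √(-8845/548 + 83) = √(36639/548) = 3*√557727/274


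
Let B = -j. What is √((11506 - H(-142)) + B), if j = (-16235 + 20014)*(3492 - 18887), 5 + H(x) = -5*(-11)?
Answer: √58189161 ≈ 7628.2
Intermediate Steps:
H(x) = 50 (H(x) = -5 - 5*(-11) = -5 + 55 = 50)
j = -58177705 (j = 3779*(-15395) = -58177705)
B = 58177705 (B = -1*(-58177705) = 58177705)
√((11506 - H(-142)) + B) = √((11506 - 1*50) + 58177705) = √((11506 - 50) + 58177705) = √(11456 + 58177705) = √58189161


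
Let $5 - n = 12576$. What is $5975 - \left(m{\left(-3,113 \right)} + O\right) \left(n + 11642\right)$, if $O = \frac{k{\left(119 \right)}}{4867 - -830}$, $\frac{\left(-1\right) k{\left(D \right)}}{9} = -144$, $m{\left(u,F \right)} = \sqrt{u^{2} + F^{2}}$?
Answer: $\frac{1305317}{211} + 929 \sqrt{12778} \approx 1.112 \cdot 10^{5}$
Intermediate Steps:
$m{\left(u,F \right)} = \sqrt{F^{2} + u^{2}}$
$n = -12571$ ($n = 5 - 12576 = -12571$)
$k{\left(D \right)} = 1296$ ($k{\left(D \right)} = \left(-9\right) \left(-144\right) = 1296$)
$O = \frac{48}{211}$ ($O = \frac{1296}{4867 - -830} = \frac{1296}{4867 + 830} = \frac{1296}{5697} = 1296 \cdot \frac{1}{5697} = \frac{48}{211} \approx 0.22749$)
$5975 - \left(m{\left(-3,113 \right)} + O\right) \left(n + 11642\right) = 5975 - \left(\sqrt{113^{2} + \left(-3\right)^{2}} + \frac{48}{211}\right) \left(-12571 + 11642\right) = 5975 - \left(\sqrt{12769 + 9} + \frac{48}{211}\right) \left(-929\right) = 5975 - \left(\sqrt{12778} + \frac{48}{211}\right) \left(-929\right) = 5975 - \left(\frac{48}{211} + \sqrt{12778}\right) \left(-929\right) = 5975 - \left(- \frac{44592}{211} - 929 \sqrt{12778}\right) = 5975 + \left(\frac{44592}{211} + 929 \sqrt{12778}\right) = \frac{1305317}{211} + 929 \sqrt{12778}$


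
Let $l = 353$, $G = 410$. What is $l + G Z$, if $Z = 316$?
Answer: $129913$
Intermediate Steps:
$l + G Z = 353 + 410 \cdot 316 = 353 + 129560 = 129913$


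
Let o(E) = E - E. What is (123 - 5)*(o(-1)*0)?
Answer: 0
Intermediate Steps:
o(E) = 0
(123 - 5)*(o(-1)*0) = (123 - 5)*(0*0) = 118*0 = 0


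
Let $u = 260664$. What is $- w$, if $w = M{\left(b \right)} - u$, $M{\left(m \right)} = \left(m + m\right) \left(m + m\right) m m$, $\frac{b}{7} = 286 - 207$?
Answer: $-374076317260$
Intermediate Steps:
$b = 553$ ($b = 7 \left(286 - 207\right) = 7 \cdot 79 = 553$)
$M{\left(m \right)} = 4 m^{4}$ ($M{\left(m \right)} = 2 m 2 m m m = 4 m^{2} m m = 4 m^{3} m = 4 m^{4}$)
$w = 374076317260$ ($w = 4 \cdot 553^{4} - 260664 = 4 \cdot 93519144481 - 260664 = 374076577924 - 260664 = 374076317260$)
$- w = \left(-1\right) 374076317260 = -374076317260$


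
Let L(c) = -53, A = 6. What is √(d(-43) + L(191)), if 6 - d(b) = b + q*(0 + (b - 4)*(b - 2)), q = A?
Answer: I*√12694 ≈ 112.67*I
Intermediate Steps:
q = 6
d(b) = 6 - b - 6*(-4 + b)*(-2 + b) (d(b) = 6 - (b + 6*(0 + (b - 4)*(b - 2))) = 6 - (b + 6*(0 + (-4 + b)*(-2 + b))) = 6 - (b + 6*((-4 + b)*(-2 + b))) = 6 - (b + 6*(-4 + b)*(-2 + b)) = 6 + (-b - 6*(-4 + b)*(-2 + b)) = 6 - b - 6*(-4 + b)*(-2 + b))
√(d(-43) + L(191)) = √((-42 - 6*(-43)² + 35*(-43)) - 53) = √((-42 - 6*1849 - 1505) - 53) = √((-42 - 11094 - 1505) - 53) = √(-12641 - 53) = √(-12694) = I*√12694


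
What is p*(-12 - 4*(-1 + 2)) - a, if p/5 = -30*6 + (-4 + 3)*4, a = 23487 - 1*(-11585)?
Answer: -20352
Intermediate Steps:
a = 35072 (a = 23487 + 11585 = 35072)
p = -920 (p = 5*(-30*6 + (-4 + 3)*4) = 5*(-5*36 - 1*4) = 5*(-180 - 4) = 5*(-184) = -920)
p*(-12 - 4*(-1 + 2)) - a = -920*(-12 - 4*(-1 + 2)) - 1*35072 = -920*(-12 - 4*1) - 35072 = -920*(-12 - 4) - 35072 = -920*(-16) - 35072 = 14720 - 35072 = -20352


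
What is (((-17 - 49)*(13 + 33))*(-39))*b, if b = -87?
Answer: -10301148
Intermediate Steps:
(((-17 - 49)*(13 + 33))*(-39))*b = (((-17 - 49)*(13 + 33))*(-39))*(-87) = (-66*46*(-39))*(-87) = -3036*(-39)*(-87) = 118404*(-87) = -10301148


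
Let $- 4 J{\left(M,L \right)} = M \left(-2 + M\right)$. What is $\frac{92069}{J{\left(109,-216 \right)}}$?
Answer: $- \frac{368276}{11663} \approx -31.576$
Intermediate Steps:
$J{\left(M,L \right)} = - \frac{M \left(-2 + M\right)}{4}$
$\frac{92069}{J{\left(109,-216 \right)}} = \frac{92069}{\frac{1}{4} \cdot 109 \left(2 - 109\right)} = \frac{92069}{\frac{1}{4} \cdot 109 \left(-107\right)} = \frac{92069}{- \frac{11663}{4}} = 92069 \left(- \frac{4}{11663}\right) = - \frac{368276}{11663}$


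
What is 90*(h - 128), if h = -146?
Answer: -24660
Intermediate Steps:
90*(h - 128) = 90*(-146 - 128) = 90*(-274) = -24660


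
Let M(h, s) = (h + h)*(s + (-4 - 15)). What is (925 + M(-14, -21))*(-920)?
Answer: -1881400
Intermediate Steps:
M(h, s) = 2*h*(-19 + s) (M(h, s) = (2*h)*(s - 19) = (2*h)*(-19 + s) = 2*h*(-19 + s))
(925 + M(-14, -21))*(-920) = (925 + 2*(-14)*(-19 - 21))*(-920) = (925 + 2*(-14)*(-40))*(-920) = (925 + 1120)*(-920) = 2045*(-920) = -1881400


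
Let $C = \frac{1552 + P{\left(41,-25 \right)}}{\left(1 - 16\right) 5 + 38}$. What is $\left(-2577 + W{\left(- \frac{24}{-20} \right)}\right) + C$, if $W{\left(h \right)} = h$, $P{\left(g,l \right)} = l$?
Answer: $- \frac{484158}{185} \approx -2617.1$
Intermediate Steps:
$C = - \frac{1527}{37}$ ($C = \frac{1552 - 25}{\left(1 - 16\right) 5 + 38} = \frac{1527}{\left(-15\right) 5 + 38} = \frac{1527}{-75 + 38} = \frac{1527}{-37} = 1527 \left(- \frac{1}{37}\right) = - \frac{1527}{37} \approx -41.27$)
$\left(-2577 + W{\left(- \frac{24}{-20} \right)}\right) + C = \left(-2577 - \frac{24}{-20}\right) - \frac{1527}{37} = \left(-2577 - - \frac{6}{5}\right) - \frac{1527}{37} = \left(-2577 + \frac{6}{5}\right) - \frac{1527}{37} = - \frac{12879}{5} - \frac{1527}{37} = - \frac{484158}{185}$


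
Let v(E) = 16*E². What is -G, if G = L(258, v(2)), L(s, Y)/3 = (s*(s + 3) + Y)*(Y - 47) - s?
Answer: -3436728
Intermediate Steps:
L(s, Y) = -3*s + 3*(-47 + Y)*(Y + s*(3 + s)) (L(s, Y) = 3*((s*(s + 3) + Y)*(Y - 47) - s) = 3*((s*(3 + s) + Y)*(-47 + Y) - s) = 3*((Y + s*(3 + s))*(-47 + Y) - s) = 3*((-47 + Y)*(Y + s*(3 + s)) - s) = 3*(-s + (-47 + Y)*(Y + s*(3 + s))) = -3*s + 3*(-47 + Y)*(Y + s*(3 + s)))
G = 3436728 (G = -426*258 - 2256*2² - 141*258² + 3*(16*2²)² + 3*(16*2²)*258² + 9*(16*2²)*258 = -109908 - 2256*4 - 141*66564 + 3*(16*4)² + 3*(16*4)*66564 + 9*(16*4)*258 = -109908 - 141*64 - 9385524 + 3*64² + 3*64*66564 + 9*64*258 = -109908 - 9024 - 9385524 + 3*4096 + 12780288 + 148608 = -109908 - 9024 - 9385524 + 12288 + 12780288 + 148608 = 3436728)
-G = -1*3436728 = -3436728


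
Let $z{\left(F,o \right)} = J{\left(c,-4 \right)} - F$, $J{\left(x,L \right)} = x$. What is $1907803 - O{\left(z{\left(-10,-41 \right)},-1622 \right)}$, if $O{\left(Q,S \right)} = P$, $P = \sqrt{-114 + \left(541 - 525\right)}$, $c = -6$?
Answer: $1907803 - 7 i \sqrt{2} \approx 1.9078 \cdot 10^{6} - 9.8995 i$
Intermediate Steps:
$z{\left(F,o \right)} = -6 - F$
$P = 7 i \sqrt{2}$ ($P = \sqrt{-114 + 16} = \sqrt{-98} = 7 i \sqrt{2} \approx 9.8995 i$)
$O{\left(Q,S \right)} = 7 i \sqrt{2}$
$1907803 - O{\left(z{\left(-10,-41 \right)},-1622 \right)} = 1907803 - 7 i \sqrt{2}$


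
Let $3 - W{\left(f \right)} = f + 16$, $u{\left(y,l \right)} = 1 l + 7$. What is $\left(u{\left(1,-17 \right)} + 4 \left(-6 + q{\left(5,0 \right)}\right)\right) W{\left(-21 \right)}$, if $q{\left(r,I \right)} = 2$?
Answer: $-208$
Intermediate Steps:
$u{\left(y,l \right)} = 7 + l$ ($u{\left(y,l \right)} = l + 7 = 7 + l$)
$W{\left(f \right)} = -13 - f$ ($W{\left(f \right)} = 3 - \left(f + 16\right) = 3 - \left(16 + f\right) = -13 - f$)
$\left(u{\left(1,-17 \right)} + 4 \left(-6 + q{\left(5,0 \right)}\right)\right) W{\left(-21 \right)} = \left(\left(7 - 17\right) + 4 \left(-6 + 2\right)\right) \left(-13 - -21\right) = \left(-10 + 4 \left(-4\right)\right) \left(-13 + 21\right) = \left(-10 - 16\right) 8 = \left(-26\right) 8 = -208$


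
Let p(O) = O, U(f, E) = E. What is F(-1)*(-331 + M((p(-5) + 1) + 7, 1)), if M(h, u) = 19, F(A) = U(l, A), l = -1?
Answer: 312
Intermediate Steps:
F(A) = A
F(-1)*(-331 + M((p(-5) + 1) + 7, 1)) = -(-331 + 19) = -1*(-312) = 312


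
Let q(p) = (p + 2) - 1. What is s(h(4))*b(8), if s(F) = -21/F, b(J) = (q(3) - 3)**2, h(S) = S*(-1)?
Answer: 21/4 ≈ 5.2500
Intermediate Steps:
q(p) = 1 + p (q(p) = (2 + p) - 1 = 1 + p)
h(S) = -S
b(J) = 1 (b(J) = ((1 + 3) - 3)**2 = (4 - 3)**2 = 1**2 = 1)
s(h(4))*b(8) = -21/((-1*4))*1 = -21/(-4)*1 = -21*(-1/4)*1 = (21/4)*1 = 21/4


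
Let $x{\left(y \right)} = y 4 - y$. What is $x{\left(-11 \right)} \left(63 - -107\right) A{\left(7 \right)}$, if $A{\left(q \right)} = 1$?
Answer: $-5610$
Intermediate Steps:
$x{\left(y \right)} = 3 y$ ($x{\left(y \right)} = 4 y - y = 3 y$)
$x{\left(-11 \right)} \left(63 - -107\right) A{\left(7 \right)} = 3 \left(-11\right) \left(63 - -107\right) 1 = - 33 \left(63 + 107\right) 1 = \left(-33\right) 170 \cdot 1 = \left(-5610\right) 1 = -5610$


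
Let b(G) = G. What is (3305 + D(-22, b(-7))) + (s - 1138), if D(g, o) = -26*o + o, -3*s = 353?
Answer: 6673/3 ≈ 2224.3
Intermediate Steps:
s = -353/3 (s = -⅓*353 = -353/3 ≈ -117.67)
D(g, o) = -25*o
(3305 + D(-22, b(-7))) + (s - 1138) = (3305 - 25*(-7)) + (-353/3 - 1138) = (3305 + 175) - 3767/3 = 3480 - 3767/3 = 6673/3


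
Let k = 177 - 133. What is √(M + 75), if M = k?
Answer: √119 ≈ 10.909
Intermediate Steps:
k = 44
M = 44
√(M + 75) = √(44 + 75) = √119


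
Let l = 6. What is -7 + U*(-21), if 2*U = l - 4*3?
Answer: 56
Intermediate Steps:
U = -3 (U = (6 - 4*3)/2 = (6 - 12)/2 = (½)*(-6) = -3)
-7 + U*(-21) = -7 - 3*(-21) = -7 + 63 = 56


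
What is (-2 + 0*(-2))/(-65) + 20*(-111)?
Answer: -144298/65 ≈ -2220.0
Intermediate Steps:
(-2 + 0*(-2))/(-65) + 20*(-111) = (-2 + 0)*(-1/65) - 2220 = -2*(-1/65) - 2220 = 2/65 - 2220 = -144298/65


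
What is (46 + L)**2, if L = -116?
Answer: 4900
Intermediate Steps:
(46 + L)**2 = (46 - 116)**2 = (-70)**2 = 4900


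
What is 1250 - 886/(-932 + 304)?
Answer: 392943/314 ≈ 1251.4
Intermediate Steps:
1250 - 886/(-932 + 304) = 1250 - 886/(-628) = 1250 - 886*(-1/628) = 1250 + 443/314 = 392943/314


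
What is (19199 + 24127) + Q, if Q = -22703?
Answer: 20623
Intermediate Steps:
(19199 + 24127) + Q = (19199 + 24127) - 22703 = 43326 - 22703 = 20623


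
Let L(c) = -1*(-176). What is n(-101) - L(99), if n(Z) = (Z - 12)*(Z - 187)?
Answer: 32368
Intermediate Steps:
n(Z) = (-187 + Z)*(-12 + Z) (n(Z) = (-12 + Z)*(-187 + Z) = (-187 + Z)*(-12 + Z))
L(c) = 176
n(-101) - L(99) = (2244 + (-101)² - 199*(-101)) - 1*176 = (2244 + 10201 + 20099) - 176 = 32544 - 176 = 32368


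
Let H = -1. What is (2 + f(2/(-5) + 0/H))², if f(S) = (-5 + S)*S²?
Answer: 20164/15625 ≈ 1.2905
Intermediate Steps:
f(S) = S²*(-5 + S)
(2 + f(2/(-5) + 0/H))² = (2 + (2/(-5) + 0/(-1))²*(-5 + (2/(-5) + 0/(-1))))² = (2 + (2*(-⅕) + 0*(-1))²*(-5 + (2*(-⅕) + 0*(-1))))² = (2 + (-⅖ + 0)²*(-5 + (-⅖ + 0)))² = (2 + (-⅖)²*(-5 - ⅖))² = (2 + (4/25)*(-27/5))² = (2 - 108/125)² = (142/125)² = 20164/15625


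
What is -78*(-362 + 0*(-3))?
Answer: 28236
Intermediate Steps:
-78*(-362 + 0*(-3)) = -78*(-362 + 0) = -78*(-362) = 28236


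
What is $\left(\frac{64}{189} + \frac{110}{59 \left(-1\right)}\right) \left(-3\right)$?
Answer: $\frac{17014}{3717} \approx 4.5773$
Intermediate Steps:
$\left(\frac{64}{189} + \frac{110}{59 \left(-1\right)}\right) \left(-3\right) = \left(64 \cdot \frac{1}{189} + \frac{110}{-59}\right) \left(-3\right) = \left(\frac{64}{189} + 110 \left(- \frac{1}{59}\right)\right) \left(-3\right) = \left(\frac{64}{189} - \frac{110}{59}\right) \left(-3\right) = \left(- \frac{17014}{11151}\right) \left(-3\right) = \frac{17014}{3717}$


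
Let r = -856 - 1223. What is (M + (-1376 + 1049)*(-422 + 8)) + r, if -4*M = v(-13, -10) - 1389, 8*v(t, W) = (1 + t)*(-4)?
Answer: 534579/4 ≈ 1.3364e+5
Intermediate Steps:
v(t, W) = -½ - t/2 (v(t, W) = ((1 + t)*(-4))/8 = (-4 - 4*t)/8 = -½ - t/2)
M = 1383/4 (M = -((-½ - ½*(-13)) - 1389)/4 = -((-½ + 13/2) - 1389)/4 = -(6 - 1389)/4 = -¼*(-1383) = 1383/4 ≈ 345.75)
r = -2079
(M + (-1376 + 1049)*(-422 + 8)) + r = (1383/4 + (-1376 + 1049)*(-422 + 8)) - 2079 = (1383/4 - 327*(-414)) - 2079 = (1383/4 + 135378) - 2079 = 542895/4 - 2079 = 534579/4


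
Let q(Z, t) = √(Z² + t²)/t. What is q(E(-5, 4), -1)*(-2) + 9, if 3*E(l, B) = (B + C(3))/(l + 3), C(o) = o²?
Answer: 9 + √205/3 ≈ 13.773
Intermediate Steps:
E(l, B) = (9 + B)/(3*(3 + l)) (E(l, B) = ((B + 3²)/(l + 3))/3 = ((B + 9)/(3 + l))/3 = ((9 + B)/(3 + l))/3 = (9 + B)/(3*(3 + l)))
q(Z, t) = √(Z² + t²)/t
q(E(-5, 4), -1)*(-2) + 9 = (√(((9 + 4)/(3*(3 - 5)))² + (-1)²)/(-1))*(-2) + 9 = -√(((⅓)*13/(-2))² + 1)*(-2) + 9 = -√(((⅓)*(-½)*13)² + 1)*(-2) + 9 = -√((-13/6)² + 1)*(-2) + 9 = -√(169/36 + 1)*(-2) + 9 = -√(205/36)*(-2) + 9 = -√205/6*(-2) + 9 = √205/3 + 9 = 9 + √205/3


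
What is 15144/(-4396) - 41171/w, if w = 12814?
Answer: -93760733/14082586 ≈ -6.6579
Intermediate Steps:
15144/(-4396) - 41171/w = 15144/(-4396) - 41171/12814 = 15144*(-1/4396) - 41171*1/12814 = -3786/1099 - 41171/12814 = -93760733/14082586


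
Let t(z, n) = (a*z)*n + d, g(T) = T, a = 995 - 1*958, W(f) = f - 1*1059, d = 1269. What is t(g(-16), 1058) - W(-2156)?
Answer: -621852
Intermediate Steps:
W(f) = -1059 + f (W(f) = f - 1059 = -1059 + f)
a = 37 (a = 995 - 958 = 37)
t(z, n) = 1269 + 37*n*z (t(z, n) = (37*z)*n + 1269 = 37*n*z + 1269 = 1269 + 37*n*z)
t(g(-16), 1058) - W(-2156) = (1269 + 37*1058*(-16)) - (-1059 - 2156) = (1269 - 626336) - 1*(-3215) = -625067 + 3215 = -621852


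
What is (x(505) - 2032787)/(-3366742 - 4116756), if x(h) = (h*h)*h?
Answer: -63377419/3741749 ≈ -16.938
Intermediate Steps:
x(h) = h³ (x(h) = h²*h = h³)
(x(505) - 2032787)/(-3366742 - 4116756) = (505³ - 2032787)/(-3366742 - 4116756) = (128787625 - 2032787)/(-7483498) = 126754838*(-1/7483498) = -63377419/3741749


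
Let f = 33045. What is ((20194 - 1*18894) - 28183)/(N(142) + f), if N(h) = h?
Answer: -26883/33187 ≈ -0.81005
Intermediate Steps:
((20194 - 1*18894) - 28183)/(N(142) + f) = ((20194 - 1*18894) - 28183)/(142 + 33045) = ((20194 - 18894) - 28183)/33187 = (1300 - 28183)*(1/33187) = -26883*1/33187 = -26883/33187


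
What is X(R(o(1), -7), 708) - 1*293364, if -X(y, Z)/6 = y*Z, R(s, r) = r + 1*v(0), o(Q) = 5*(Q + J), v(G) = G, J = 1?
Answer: -263628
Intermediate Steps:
o(Q) = 5 + 5*Q (o(Q) = 5*(Q + 1) = 5*(1 + Q) = 5 + 5*Q)
R(s, r) = r (R(s, r) = r + 1*0 = r + 0 = r)
X(y, Z) = -6*Z*y (X(y, Z) = -6*y*Z = -6*Z*y)
X(R(o(1), -7), 708) - 1*293364 = -6*708*(-7) - 1*293364 = 29736 - 293364 = -263628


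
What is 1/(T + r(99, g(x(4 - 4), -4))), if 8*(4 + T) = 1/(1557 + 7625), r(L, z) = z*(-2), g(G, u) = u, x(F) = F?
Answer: 73456/293825 ≈ 0.25000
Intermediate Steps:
r(L, z) = -2*z
T = -293823/73456 (T = -4 + 1/(8*(1557 + 7625)) = -4 + (⅛)/9182 = -4 + (⅛)*(1/9182) = -4 + 1/73456 = -293823/73456 ≈ -4.0000)
1/(T + r(99, g(x(4 - 4), -4))) = 1/(-293823/73456 - 2*(-4)) = 1/(-293823/73456 + 8) = 1/(293825/73456) = 73456/293825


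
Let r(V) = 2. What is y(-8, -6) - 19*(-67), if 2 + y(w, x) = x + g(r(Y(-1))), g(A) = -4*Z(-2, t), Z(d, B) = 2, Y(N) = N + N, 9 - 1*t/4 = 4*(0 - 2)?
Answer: 1257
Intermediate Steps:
t = 68 (t = 36 - 16*(0 - 2) = 36 - 16*(-2) = 36 - 4*(-8) = 36 + 32 = 68)
Y(N) = 2*N
g(A) = -8 (g(A) = -4*2 = -8)
y(w, x) = -10 + x (y(w, x) = -2 + (x - 8) = -2 + (-8 + x) = -10 + x)
y(-8, -6) - 19*(-67) = (-10 - 6) - 19*(-67) = -16 + 1273 = 1257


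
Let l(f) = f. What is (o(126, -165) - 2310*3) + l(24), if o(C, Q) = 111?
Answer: -6795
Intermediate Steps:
(o(126, -165) - 2310*3) + l(24) = (111 - 2310*3) + 24 = (111 - 6930) + 24 = -6819 + 24 = -6795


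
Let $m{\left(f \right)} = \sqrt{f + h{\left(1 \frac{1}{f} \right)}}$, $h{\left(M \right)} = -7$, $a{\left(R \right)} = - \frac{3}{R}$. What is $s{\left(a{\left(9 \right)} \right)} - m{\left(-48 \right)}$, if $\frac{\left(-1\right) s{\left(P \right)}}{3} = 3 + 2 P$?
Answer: $-7 - i \sqrt{55} \approx -7.0 - 7.4162 i$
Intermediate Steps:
$m{\left(f \right)} = \sqrt{-7 + f}$ ($m{\left(f \right)} = \sqrt{f - 7} = \sqrt{-7 + f}$)
$s{\left(P \right)} = -9 - 6 P$ ($s{\left(P \right)} = - 3 \left(3 + 2 P\right) = -9 - 6 P$)
$s{\left(a{\left(9 \right)} \right)} - m{\left(-48 \right)} = \left(-9 - 6 \left(- \frac{3}{9}\right)\right) - \sqrt{-7 - 48} = \left(-9 - 6 \left(\left(-3\right) \frac{1}{9}\right)\right) - \sqrt{-55} = \left(-9 - -2\right) - i \sqrt{55} = \left(-9 + 2\right) - i \sqrt{55} = -7 - i \sqrt{55}$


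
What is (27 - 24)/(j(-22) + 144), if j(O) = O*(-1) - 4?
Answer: 1/54 ≈ 0.018519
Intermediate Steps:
j(O) = -4 - O (j(O) = -O - 4 = -4 - O)
(27 - 24)/(j(-22) + 144) = (27 - 24)/((-4 - 1*(-22)) + 144) = 3/((-4 + 22) + 144) = 3/(18 + 144) = 3/162 = 3*(1/162) = 1/54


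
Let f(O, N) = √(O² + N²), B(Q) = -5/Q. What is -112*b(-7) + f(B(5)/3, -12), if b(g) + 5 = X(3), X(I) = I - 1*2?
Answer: 448 + √1297/3 ≈ 460.00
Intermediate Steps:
X(I) = -2 + I (X(I) = I - 2 = -2 + I)
f(O, N) = √(N² + O²)
b(g) = -4 (b(g) = -5 + (-2 + 3) = -5 + 1 = -4)
-112*b(-7) + f(B(5)/3, -12) = -112*(-4) + √((-12)² + (-5/5/3)²) = 448 + √(144 + (-5*⅕*(⅓))²) = 448 + √(144 + (-1*⅓)²) = 448 + √(144 + (-⅓)²) = 448 + √(144 + ⅑) = 448 + √(1297/9) = 448 + √1297/3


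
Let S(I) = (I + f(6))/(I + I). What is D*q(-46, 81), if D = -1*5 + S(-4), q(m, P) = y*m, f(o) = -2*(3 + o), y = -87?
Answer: -18009/2 ≈ -9004.5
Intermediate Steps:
f(o) = -6 - 2*o
S(I) = (-18 + I)/(2*I) (S(I) = (I + (-6 - 2*6))/(I + I) = (I + (-6 - 12))/((2*I)) = (I - 18)*(1/(2*I)) = (-18 + I)*(1/(2*I)) = (-18 + I)/(2*I))
q(m, P) = -87*m
D = -9/4 (D = -1*5 + (1/2)*(-18 - 4)/(-4) = -5 + (1/2)*(-1/4)*(-22) = -5 + 11/4 = -9/4 ≈ -2.2500)
D*q(-46, 81) = -(-783)*(-46)/4 = -9/4*4002 = -18009/2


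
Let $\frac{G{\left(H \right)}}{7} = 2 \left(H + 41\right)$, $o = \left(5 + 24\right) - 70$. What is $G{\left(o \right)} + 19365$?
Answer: $19365$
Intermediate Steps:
$o = -41$ ($o = 29 - 70 = -41$)
$G{\left(H \right)} = 574 + 14 H$ ($G{\left(H \right)} = 7 \cdot 2 \left(H + 41\right) = 7 \cdot 2 \left(41 + H\right) = 7 \left(82 + 2 H\right) = 574 + 14 H$)
$G{\left(o \right)} + 19365 = \left(574 + 14 \left(-41\right)\right) + 19365 = \left(574 - 574\right) + 19365 = 0 + 19365 = 19365$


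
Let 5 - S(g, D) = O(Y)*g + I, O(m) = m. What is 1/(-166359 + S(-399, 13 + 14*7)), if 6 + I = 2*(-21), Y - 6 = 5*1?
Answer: -1/161917 ≈ -6.1760e-6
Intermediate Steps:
Y = 11 (Y = 6 + 5*1 = 6 + 5 = 11)
I = -48 (I = -6 + 2*(-21) = -6 - 42 = -48)
S(g, D) = 53 - 11*g (S(g, D) = 5 - (11*g - 48) = 5 - (-48 + 11*g) = 5 + (48 - 11*g) = 53 - 11*g)
1/(-166359 + S(-399, 13 + 14*7)) = 1/(-166359 + (53 - 11*(-399))) = 1/(-166359 + (53 + 4389)) = 1/(-166359 + 4442) = 1/(-161917) = -1/161917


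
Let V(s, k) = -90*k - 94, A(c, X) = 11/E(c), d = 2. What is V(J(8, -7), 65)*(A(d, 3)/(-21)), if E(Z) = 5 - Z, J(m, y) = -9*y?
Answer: 65384/63 ≈ 1037.8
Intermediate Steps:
A(c, X) = 11/(5 - c)
V(s, k) = -94 - 90*k
V(J(8, -7), 65)*(A(d, 3)/(-21)) = (-94 - 90*65)*(-11/(-5 + 2)/(-21)) = (-94 - 5850)*(-11/(-3)*(-1/21)) = -5944*(-11*(-⅓))*(-1)/21 = -65384*(-1)/(3*21) = -5944*(-11/63) = 65384/63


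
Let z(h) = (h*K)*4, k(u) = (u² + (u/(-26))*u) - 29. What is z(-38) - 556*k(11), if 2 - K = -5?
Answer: -645170/13 ≈ -49628.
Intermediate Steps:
K = 7 (K = 2 - 1*(-5) = 2 + 5 = 7)
k(u) = -29 + 25*u²/26 (k(u) = (u² + (u*(-1/26))*u) - 29 = (u² + (-u/26)*u) - 29 = (u² - u²/26) - 29 = 25*u²/26 - 29 = -29 + 25*u²/26)
z(h) = 28*h (z(h) = (h*7)*4 = (7*h)*4 = 28*h)
z(-38) - 556*k(11) = 28*(-38) - 556*(-29 + (25/26)*11²) = -1064 - 556*(-29 + (25/26)*121) = -1064 - 556*(-29 + 3025/26) = -1064 - 556*2271/26 = -1064 - 631338/13 = -645170/13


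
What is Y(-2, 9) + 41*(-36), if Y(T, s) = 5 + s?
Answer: -1462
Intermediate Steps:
Y(-2, 9) + 41*(-36) = (5 + 9) + 41*(-36) = 14 - 1476 = -1462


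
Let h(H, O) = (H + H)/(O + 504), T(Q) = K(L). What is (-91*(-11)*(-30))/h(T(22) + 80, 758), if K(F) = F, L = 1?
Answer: -6316310/27 ≈ -2.3394e+5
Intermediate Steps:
T(Q) = 1
h(H, O) = 2*H/(504 + O) (h(H, O) = (2*H)/(504 + O) = 2*H/(504 + O))
(-91*(-11)*(-30))/h(T(22) + 80, 758) = (-91*(-11)*(-30))/((2*(1 + 80)/(504 + 758))) = (1001*(-30))/((2*81/1262)) = -30030/(2*81*(1/1262)) = -30030/81/631 = -30030*631/81 = -6316310/27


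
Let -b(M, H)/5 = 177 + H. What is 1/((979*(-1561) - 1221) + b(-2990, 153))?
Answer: -1/1531090 ≈ -6.5313e-7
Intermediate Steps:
b(M, H) = -885 - 5*H (b(M, H) = -5*(177 + H) = -885 - 5*H)
1/((979*(-1561) - 1221) + b(-2990, 153)) = 1/((979*(-1561) - 1221) + (-885 - 5*153)) = 1/((-1528219 - 1221) + (-885 - 765)) = 1/(-1529440 - 1650) = 1/(-1531090) = -1/1531090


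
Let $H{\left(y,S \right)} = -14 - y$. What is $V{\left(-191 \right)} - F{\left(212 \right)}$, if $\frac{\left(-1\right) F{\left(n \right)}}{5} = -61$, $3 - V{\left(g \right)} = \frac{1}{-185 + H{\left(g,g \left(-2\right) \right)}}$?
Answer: $- \frac{2415}{8} \approx -301.88$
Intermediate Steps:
$V{\left(g \right)} = 3 - \frac{1}{-199 - g}$ ($V{\left(g \right)} = 3 - \frac{1}{-185 - \left(14 + g\right)} = 3 - \frac{1}{-199 - g}$)
$F{\left(n \right)} = 305$ ($F{\left(n \right)} = \left(-5\right) \left(-61\right) = 305$)
$V{\left(-191 \right)} - F{\left(212 \right)} = \frac{598 + 3 \left(-191\right)}{199 - 191} - 305 = \frac{598 - 573}{8} - 305 = \frac{1}{8} \cdot 25 - 305 = \frac{25}{8} - 305 = - \frac{2415}{8}$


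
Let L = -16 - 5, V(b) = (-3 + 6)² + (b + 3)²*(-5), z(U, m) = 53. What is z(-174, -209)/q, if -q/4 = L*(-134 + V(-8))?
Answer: -53/21000 ≈ -0.0025238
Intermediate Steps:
V(b) = 9 - 5*(3 + b)² (V(b) = 3² + (3 + b)²*(-5) = 9 - 5*(3 + b)²)
L = -21
q = -21000 (q = -(-84)*(-134 + (9 - 5*(3 - 8)²)) = -(-84)*(-134 + (9 - 5*(-5)²)) = -(-84)*(-134 + (9 - 5*25)) = -(-84)*(-134 + (9 - 125)) = -(-84)*(-134 - 116) = -(-84)*(-250) = -4*5250 = -21000)
z(-174, -209)/q = 53/(-21000) = 53*(-1/21000) = -53/21000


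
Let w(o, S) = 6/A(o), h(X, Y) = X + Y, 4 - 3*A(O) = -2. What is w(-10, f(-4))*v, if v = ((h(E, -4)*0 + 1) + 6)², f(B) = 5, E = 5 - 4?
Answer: 147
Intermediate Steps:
E = 1
A(O) = 2 (A(O) = 4/3 - ⅓*(-2) = 4/3 + ⅔ = 2)
w(o, S) = 3 (w(o, S) = 6/2 = 6*(½) = 3)
v = 49 (v = (((1 - 4)*0 + 1) + 6)² = ((-3*0 + 1) + 6)² = ((0 + 1) + 6)² = (1 + 6)² = 7² = 49)
w(-10, f(-4))*v = 3*49 = 147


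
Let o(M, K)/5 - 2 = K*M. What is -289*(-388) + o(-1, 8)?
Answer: 112102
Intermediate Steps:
o(M, K) = 10 + 5*K*M (o(M, K) = 10 + 5*(K*M) = 10 + 5*K*M)
-289*(-388) + o(-1, 8) = -289*(-388) + (10 + 5*8*(-1)) = 112132 + (10 - 40) = 112132 - 30 = 112102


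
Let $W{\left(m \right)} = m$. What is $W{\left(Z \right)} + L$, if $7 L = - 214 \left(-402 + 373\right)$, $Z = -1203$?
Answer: $- \frac{2215}{7} \approx -316.43$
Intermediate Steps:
$L = \frac{6206}{7}$ ($L = \frac{\left(-214\right) \left(-402 + 373\right)}{7} = \frac{\left(-214\right) \left(-29\right)}{7} = \frac{1}{7} \cdot 6206 = \frac{6206}{7} \approx 886.57$)
$W{\left(Z \right)} + L = -1203 + \frac{6206}{7} = - \frac{2215}{7}$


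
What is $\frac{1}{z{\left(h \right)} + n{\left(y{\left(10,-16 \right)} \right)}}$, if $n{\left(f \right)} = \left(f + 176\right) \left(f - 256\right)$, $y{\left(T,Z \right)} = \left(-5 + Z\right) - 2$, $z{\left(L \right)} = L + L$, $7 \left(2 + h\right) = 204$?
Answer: $- \frac{7}{298429} \approx -2.3456 \cdot 10^{-5}$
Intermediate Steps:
$h = \frac{190}{7}$ ($h = -2 + \frac{1}{7} \cdot 204 = -2 + \frac{204}{7} = \frac{190}{7} \approx 27.143$)
$z{\left(L \right)} = 2 L$
$y{\left(T,Z \right)} = -7 + Z$
$n{\left(f \right)} = \left(-256 + f\right) \left(176 + f\right)$ ($n{\left(f \right)} = \left(176 + f\right) \left(-256 + f\right) = \left(-256 + f\right) \left(176 + f\right)$)
$\frac{1}{z{\left(h \right)} + n{\left(y{\left(10,-16 \right)} \right)}} = \frac{1}{2 \cdot \frac{190}{7} - \left(45056 - \left(-7 - 16\right)^{2} + 80 \left(-7 - 16\right)\right)} = \frac{1}{\frac{380}{7} - \left(43216 - 529\right)} = \frac{1}{\frac{380}{7} + \left(-45056 + 529 + 1840\right)} = \frac{1}{\frac{380}{7} - 42687} = \frac{1}{- \frac{298429}{7}} = - \frac{7}{298429}$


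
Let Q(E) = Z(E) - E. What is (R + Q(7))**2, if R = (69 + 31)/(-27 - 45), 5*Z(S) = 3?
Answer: 491401/8100 ≈ 60.667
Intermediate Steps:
Z(S) = 3/5 (Z(S) = (1/5)*3 = 3/5)
Q(E) = 3/5 - E
R = -25/18 (R = 100/(-72) = 100*(-1/72) = -25/18 ≈ -1.3889)
(R + Q(7))**2 = (-25/18 + (3/5 - 1*7))**2 = (-25/18 + (3/5 - 7))**2 = (-25/18 - 32/5)**2 = (-701/90)**2 = 491401/8100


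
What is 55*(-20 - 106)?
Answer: -6930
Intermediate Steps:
55*(-20 - 106) = 55*(-126) = -6930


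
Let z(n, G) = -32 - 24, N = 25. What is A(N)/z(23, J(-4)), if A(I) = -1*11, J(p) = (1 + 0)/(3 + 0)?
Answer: 11/56 ≈ 0.19643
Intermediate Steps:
J(p) = ⅓ (J(p) = 1/3 = 1*(⅓) = ⅓)
z(n, G) = -56
A(I) = -11
A(N)/z(23, J(-4)) = -11/(-56) = -11*(-1/56) = 11/56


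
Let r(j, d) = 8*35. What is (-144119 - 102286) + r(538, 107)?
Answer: -246125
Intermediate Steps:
r(j, d) = 280
(-144119 - 102286) + r(538, 107) = (-144119 - 102286) + 280 = -246405 + 280 = -246125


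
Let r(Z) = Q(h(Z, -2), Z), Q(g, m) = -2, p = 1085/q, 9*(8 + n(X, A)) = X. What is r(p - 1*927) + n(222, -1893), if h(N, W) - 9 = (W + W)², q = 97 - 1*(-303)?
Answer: 44/3 ≈ 14.667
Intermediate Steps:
q = 400 (q = 97 + 303 = 400)
n(X, A) = -8 + X/9
h(N, W) = 9 + 4*W² (h(N, W) = 9 + (W + W)² = 9 + (2*W)² = 9 + 4*W²)
p = 217/80 (p = 1085/400 = 1085*(1/400) = 217/80 ≈ 2.7125)
r(Z) = -2
r(p - 1*927) + n(222, -1893) = -2 + (-8 + (⅑)*222) = -2 + (-8 + 74/3) = -2 + 50/3 = 44/3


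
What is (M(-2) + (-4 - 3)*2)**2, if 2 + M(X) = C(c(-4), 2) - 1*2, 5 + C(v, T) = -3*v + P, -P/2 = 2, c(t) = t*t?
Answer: 5625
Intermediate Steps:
c(t) = t**2
P = -4 (P = -2*2 = -4)
C(v, T) = -9 - 3*v (C(v, T) = -5 + (-3*v - 4) = -5 + (-4 - 3*v) = -9 - 3*v)
M(X) = -61 (M(X) = -2 + ((-9 - 3*(-4)**2) - 1*2) = -2 + ((-9 - 3*16) - 2) = -2 + ((-9 - 48) - 2) = -2 + (-57 - 2) = -2 - 59 = -61)
(M(-2) + (-4 - 3)*2)**2 = (-61 + (-4 - 3)*2)**2 = (-61 - 7*2)**2 = (-61 - 14)**2 = (-75)**2 = 5625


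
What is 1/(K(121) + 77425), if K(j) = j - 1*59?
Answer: 1/77487 ≈ 1.2905e-5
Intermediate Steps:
K(j) = -59 + j (K(j) = j - 59 = -59 + j)
1/(K(121) + 77425) = 1/((-59 + 121) + 77425) = 1/(62 + 77425) = 1/77487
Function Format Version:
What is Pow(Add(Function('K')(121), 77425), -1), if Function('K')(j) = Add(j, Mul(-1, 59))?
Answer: Rational(1, 77487) ≈ 1.2905e-5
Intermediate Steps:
Function('K')(j) = Add(-59, j) (Function('K')(j) = Add(j, -59) = Add(-59, j))
Pow(Add(Function('K')(121), 77425), -1) = Pow(Add(Add(-59, 121), 77425), -1) = Pow(Add(62, 77425), -1) = Pow(77487, -1) = Rational(1, 77487)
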